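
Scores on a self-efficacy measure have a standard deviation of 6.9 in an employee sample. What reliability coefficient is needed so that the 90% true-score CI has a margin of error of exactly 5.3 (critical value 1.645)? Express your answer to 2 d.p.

SEM needed = half-width / z = 5.3/1.645 ≈ 3.222
r = 1 − (SEM / SD)² = 1 − (3.222 / 6.9)² ≈ 1 − 0.218 ≈ 0.782

0.78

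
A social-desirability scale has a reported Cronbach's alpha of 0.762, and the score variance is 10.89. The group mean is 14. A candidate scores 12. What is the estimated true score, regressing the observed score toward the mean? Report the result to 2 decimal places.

T̂ = r·X + (1 − r)·M = 0.76200×12 + 0.23800×14 = 9.14400 + 3.33200 ≃ 12.47600

12.48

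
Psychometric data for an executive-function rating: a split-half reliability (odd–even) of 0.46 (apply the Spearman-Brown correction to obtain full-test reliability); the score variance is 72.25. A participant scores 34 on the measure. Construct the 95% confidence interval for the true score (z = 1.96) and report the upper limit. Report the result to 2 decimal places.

44.13

SD = √72.25 ≈ 8.50000
Full-length reliability (Spearman-Brown) = 2(0.46)/(1+0.46) ≈ 0.63014
SEM = 8.50000 × √(1 − 0.63014) = 8.50000 × √0.36986 ≈ 8.50000 × 0.60816 ≈ 5.16939
1.96 × SEM ≈ 10.13201
Upper bound: 34 + 10.13201 = 44.13201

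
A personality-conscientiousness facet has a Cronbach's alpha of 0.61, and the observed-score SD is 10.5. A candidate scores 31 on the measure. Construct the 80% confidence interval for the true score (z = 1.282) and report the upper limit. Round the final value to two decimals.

39.41

SEM = 10.50000·√(1 − 0.61000) ≈ 6.55725
Margin = 1.282 · 6.55725 ≈ 8.40639
Upper bound: 31 + 8.40639 = 39.40639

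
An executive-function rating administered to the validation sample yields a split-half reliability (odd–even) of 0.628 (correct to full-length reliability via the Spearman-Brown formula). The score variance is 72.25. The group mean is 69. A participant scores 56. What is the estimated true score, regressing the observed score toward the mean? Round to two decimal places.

r_full = 2·0.628 / (1 + 0.628) ≈ 0.77150
Estimated true score = 0.77150·56 + (1 − 0.77150)·69 ≈ 58.97052

58.97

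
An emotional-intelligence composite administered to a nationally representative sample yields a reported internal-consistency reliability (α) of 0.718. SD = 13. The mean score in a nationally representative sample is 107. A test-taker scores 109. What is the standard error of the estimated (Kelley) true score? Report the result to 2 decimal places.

SE_est = SD * √(r(1 − r)) = 13.0000 * √0.2025 ≈ 13.0000 * 0.4500 ≈ 5.8497

5.85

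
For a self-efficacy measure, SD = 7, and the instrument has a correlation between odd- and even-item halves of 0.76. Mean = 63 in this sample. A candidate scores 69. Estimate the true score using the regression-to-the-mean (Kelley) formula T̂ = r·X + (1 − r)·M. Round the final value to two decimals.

68.18

Spearman-Brown: r = 2(0.76) / (1 + 0.76) = 1.5200 / 1.7600 ≈ 0.8636
T̂ = 0.8636(69) + 0.1364(63) ≈ 68.1818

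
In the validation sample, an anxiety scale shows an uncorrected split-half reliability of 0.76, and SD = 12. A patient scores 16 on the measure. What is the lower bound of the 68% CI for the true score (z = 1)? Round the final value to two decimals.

Spearman-Brown: r = 2(0.76) / (1 + 0.76) = 1.52000 / 1.76000 ≈ 0.86364
SEM = 12.00000×√(1 − 0.86364) ≈ 4.43129
1 × SEM ≈ 4.43129
Lower bound: 16 − 4.43129 = 11.56871

11.57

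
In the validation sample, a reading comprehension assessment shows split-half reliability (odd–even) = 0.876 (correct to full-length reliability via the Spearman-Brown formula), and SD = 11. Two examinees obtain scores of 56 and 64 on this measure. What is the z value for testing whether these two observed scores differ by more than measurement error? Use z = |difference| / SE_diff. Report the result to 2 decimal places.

Full-length reliability (Spearman-Brown) = 2(0.876)/(1+0.876) ≈ 0.9339
SEM = 11.0000×√(1 − 0.9339) ≈ 2.8281
Standard error of the difference = 2.8281·√2 ≈ 3.9995
z = 8 / 3.9995 ≈ 2.0003

2.00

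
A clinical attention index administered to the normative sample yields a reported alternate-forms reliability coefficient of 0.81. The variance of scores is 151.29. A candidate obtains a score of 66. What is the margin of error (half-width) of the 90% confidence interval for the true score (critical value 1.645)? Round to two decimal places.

8.82

SD = √151.29 ≈ 12.3000
SEM = 12.3000·√(1 − 0.8100) ≈ 5.3614
1.645 · SEM ≈ 8.8196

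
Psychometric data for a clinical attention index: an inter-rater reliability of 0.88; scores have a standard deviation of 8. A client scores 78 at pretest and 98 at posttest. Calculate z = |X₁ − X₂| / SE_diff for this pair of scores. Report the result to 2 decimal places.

5.10

SEM = 8.000 * √(1 − 0.880) = 8.000 * √0.120 ≈ 8.000 * 0.346 ≈ 2.771
SE_diff = SEM * √2 ≈ 2.771 * 1.414 ≈ 3.919
z = |78 − 98| / 3.919 = 20 / 3.919 ≈ 5.103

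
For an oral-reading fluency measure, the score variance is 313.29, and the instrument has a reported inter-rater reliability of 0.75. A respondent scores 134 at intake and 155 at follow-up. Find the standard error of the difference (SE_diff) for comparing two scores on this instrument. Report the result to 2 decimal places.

SD = √313.29 = 17.700
SEM = 17.700 × √(1 − 0.750) = 17.700 × √0.250 ≈ 17.700 × 0.500 ≈ 8.850
SE_diff = SEM × √2 ≈ 8.850 × 1.414 ≈ 12.516

12.52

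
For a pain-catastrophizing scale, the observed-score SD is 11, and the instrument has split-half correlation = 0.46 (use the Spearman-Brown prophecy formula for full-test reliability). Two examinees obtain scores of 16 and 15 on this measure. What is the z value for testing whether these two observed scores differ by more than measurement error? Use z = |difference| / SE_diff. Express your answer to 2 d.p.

0.11

Full-length reliability (Spearman-Brown) = 2(0.46)/(1+0.46) ≈ 0.6301
SEM = 11.0000×√(1 − 0.6301) ≈ 6.6898
Standard error of the difference = 6.6898·√2 ≈ 9.4608
z = 1 / 9.4608 ≈ 0.1057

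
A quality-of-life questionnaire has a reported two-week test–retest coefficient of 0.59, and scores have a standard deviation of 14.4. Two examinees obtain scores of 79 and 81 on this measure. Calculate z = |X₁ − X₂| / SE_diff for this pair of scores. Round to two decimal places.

SEM = 14.400×√(1 − 0.590) ≈ 9.220
Standard error of the difference = 9.220·√2 ≈ 13.040
z = 2 / 13.040 ≈ 0.153

0.15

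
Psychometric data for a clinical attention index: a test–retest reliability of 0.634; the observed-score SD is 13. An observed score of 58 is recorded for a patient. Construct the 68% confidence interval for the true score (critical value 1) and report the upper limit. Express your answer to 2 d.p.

SEM = 13.0000 * √(1 − 0.6340) = 13.0000 * √0.3660 ≈ 13.0000 * 0.6050 ≈ 7.8647
1 * SEM ≈ 7.8647
Upper bound: 58 + 7.8647 = 65.8647

65.86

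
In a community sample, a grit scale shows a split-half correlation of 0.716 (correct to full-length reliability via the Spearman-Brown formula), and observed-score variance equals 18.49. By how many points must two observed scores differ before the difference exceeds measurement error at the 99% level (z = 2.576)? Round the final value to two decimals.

6.37

σ = 18.49^(1/2) = 4.300
r_full = 2·0.716 / (1 + 0.716) ≈ 0.834
The standard error of measurement is 4.300×√(1 − 0.834) ≈ 4.300×0.407 ≈ 1.749.
SE_diff = √2 × SEM ≈ 2.474
Minimum reliable difference = 2.576 × SE_diff ≈ 2.576 × 2.474 ≈ 6.373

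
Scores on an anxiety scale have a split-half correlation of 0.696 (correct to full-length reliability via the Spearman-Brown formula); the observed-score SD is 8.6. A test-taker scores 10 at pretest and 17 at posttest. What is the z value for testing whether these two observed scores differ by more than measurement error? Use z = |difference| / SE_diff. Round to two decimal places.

Spearman-Brown: r = 2(0.696) / (1 + 0.696) = 1.3920 / 1.6960 ≈ 0.8208
SEM = 8.6000·√(1 − 0.8208) ≈ 3.6410
Standard error of the difference = 3.6410·√2 ≈ 5.1492
z = |10 − 17| / 5.1492 = 7 / 5.1492 ≈ 1.3594

1.36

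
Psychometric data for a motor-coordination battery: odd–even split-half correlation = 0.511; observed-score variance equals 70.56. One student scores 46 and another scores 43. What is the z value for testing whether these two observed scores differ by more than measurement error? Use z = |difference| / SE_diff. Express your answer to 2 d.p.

0.44

σ = 70.56^(1/2) = 8.4000
Spearman-Brown: r = 2(0.511) / (1 + 0.511) = 1.0220 / 1.5110 ≈ 0.6764
The standard error of measurement is 8.4000*√(1 − 0.6764) ≈ 8.4000*0.5689 ≈ 4.7786.
SE_diff = SEM * √2 ≈ 4.7786 * 1.4142 ≈ 6.7580
z = 3 / 6.7580 ≈ 0.4439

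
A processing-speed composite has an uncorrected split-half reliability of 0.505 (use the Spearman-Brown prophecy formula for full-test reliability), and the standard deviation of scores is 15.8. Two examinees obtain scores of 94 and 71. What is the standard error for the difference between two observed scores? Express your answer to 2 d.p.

12.81

r_full = 2·0.505 / (1 + 0.505) ≈ 0.6711
The standard error of measurement is 15.8000·√(1 − 0.6711) ≈ 15.8000·0.5735 ≈ 9.0613.
SE_diff = SEM · √2 ≈ 9.0613 · 1.4142 ≈ 12.8146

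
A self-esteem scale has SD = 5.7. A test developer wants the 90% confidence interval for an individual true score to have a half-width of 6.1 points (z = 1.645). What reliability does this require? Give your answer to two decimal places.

SEM needed = half-width / z = 6.1/1.645 ≃ 3.708
r = 1 − (3.708/5.7)² ≃ 1 − 0.423 ≃ 0.577

0.58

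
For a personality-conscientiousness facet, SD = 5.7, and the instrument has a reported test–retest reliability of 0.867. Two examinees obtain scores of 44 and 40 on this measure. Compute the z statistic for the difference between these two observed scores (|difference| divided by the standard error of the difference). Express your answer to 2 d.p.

SEM = 5.700 × √(1 − 0.867) = 5.700 × √0.133 ≈ 5.700 × 0.365 ≈ 2.079
Standard error of the difference = 2.079·√2 ≈ 2.940
z = |44 − 40| / 2.940 = 4 / 2.940 ≈ 1.361

1.36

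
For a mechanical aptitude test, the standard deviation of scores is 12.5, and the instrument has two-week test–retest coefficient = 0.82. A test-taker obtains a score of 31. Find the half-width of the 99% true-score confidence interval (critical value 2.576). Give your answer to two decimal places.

13.66

The standard error of measurement is 12.50000*√(1 − 0.82000) ≃ 12.50000*0.42426 ≃ 5.30330.
Margin = 2.576 * 5.30330 ≃ 13.66130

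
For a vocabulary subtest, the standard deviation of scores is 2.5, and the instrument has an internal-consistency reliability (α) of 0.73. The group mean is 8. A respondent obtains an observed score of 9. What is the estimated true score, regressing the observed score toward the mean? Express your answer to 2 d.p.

T̂ = r·X + (1 − r)·M = 0.730·9 + 0.270·8 = 6.570 + 2.160 ≈ 8.730

8.73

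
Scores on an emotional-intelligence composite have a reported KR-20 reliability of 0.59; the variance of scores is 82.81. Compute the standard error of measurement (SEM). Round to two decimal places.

σ = 82.81^(1/2) = 9.1000
SEM = 9.1000×√(1 − 0.5900) ≈ 5.8268

5.83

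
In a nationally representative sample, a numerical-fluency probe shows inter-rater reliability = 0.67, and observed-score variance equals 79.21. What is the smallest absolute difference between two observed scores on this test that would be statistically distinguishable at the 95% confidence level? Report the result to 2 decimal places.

SD = √79.21 ≈ 8.90000
SEM = 8.90000*√(1 − 0.67000) ≈ 5.11266
Standard error of the difference = 5.11266·√2 ≈ 7.23039
Smallest detectable difference = 1.96*7.23039 ≈ 14.17157

14.17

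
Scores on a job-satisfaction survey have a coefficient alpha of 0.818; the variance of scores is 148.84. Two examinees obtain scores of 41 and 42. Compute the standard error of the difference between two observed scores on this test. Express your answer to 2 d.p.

SD = √148.84 ≈ 12.200
SEM = 12.200 * √(1 − 0.818) = 12.200 * √0.182 ≈ 12.200 * 0.427 ≈ 5.205
SE_diff = √2 * SEM ≈ 7.361

7.36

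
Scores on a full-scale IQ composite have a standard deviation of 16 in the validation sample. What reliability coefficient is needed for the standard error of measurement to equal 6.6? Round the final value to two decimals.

0.83

r = 1 − (6.600/16)² ≈ 1 − 0.170 ≈ 0.830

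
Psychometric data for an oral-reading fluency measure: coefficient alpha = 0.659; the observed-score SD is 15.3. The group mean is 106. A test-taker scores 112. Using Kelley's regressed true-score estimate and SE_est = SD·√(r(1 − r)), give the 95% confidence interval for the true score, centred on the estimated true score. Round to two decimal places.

T̂ = 0.6590(112) + 0.3410(106) ≈ 109.9540
SE_est = 15.3000·√[r(1 − r)] ≈ 7.2529
CI = 109.9540 ± 1.96 × 7.2529 → [95.7383, 124.1697]

[95.74, 124.17]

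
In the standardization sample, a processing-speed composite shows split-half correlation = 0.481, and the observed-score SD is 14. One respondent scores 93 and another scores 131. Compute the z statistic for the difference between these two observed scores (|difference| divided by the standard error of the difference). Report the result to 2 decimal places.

r_full = 2·0.481 / (1 + 0.481) ≈ 0.64956
SEM = 14.00000·√(1 − 0.64956) ≈ 8.28770
SE_diff = √2 · SEM ≈ 11.72058
z = 38 / 11.72058 ≈ 3.24216

3.24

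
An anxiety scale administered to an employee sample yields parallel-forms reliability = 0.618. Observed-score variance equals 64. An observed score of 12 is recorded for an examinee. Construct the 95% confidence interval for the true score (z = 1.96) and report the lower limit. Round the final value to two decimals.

SD = √64 = 8.00000
SEM = 8.00000 * √(1 − 0.61800) = 8.00000 * √0.38200 ≃ 8.00000 * 0.61806 ≃ 4.94449
Half-width = 1.96*4.94449 ≃ 9.69120
Lower bound: 12 − 9.69120 = 2.30880

2.31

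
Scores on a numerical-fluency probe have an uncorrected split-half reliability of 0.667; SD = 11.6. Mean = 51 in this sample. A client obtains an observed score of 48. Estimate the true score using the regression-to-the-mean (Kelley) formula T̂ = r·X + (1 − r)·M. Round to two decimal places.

Full-length reliability (Spearman-Brown) = 2(0.667)/(1+0.667) ≈ 0.800
T̂ = r·X + (1 − r)·M = 0.800*48 + 0.200*51 ≈ 38.412 + 10.188 ≈ 48.599

48.60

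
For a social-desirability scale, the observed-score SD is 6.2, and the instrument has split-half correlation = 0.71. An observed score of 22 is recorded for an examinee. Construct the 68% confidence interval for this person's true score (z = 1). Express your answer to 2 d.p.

[19.45, 24.55]

Spearman-Brown: r = 2(0.71) / (1 + 0.71) = 1.420 / 1.710 ≈ 0.830
SEM = 6.200 × √(1 − 0.830) = 6.200 × √0.170 ≈ 6.200 × 0.412 ≈ 2.553
1 × SEM ≈ 2.553
68% CI: 22 ± 2.553 = [19.447, 24.553]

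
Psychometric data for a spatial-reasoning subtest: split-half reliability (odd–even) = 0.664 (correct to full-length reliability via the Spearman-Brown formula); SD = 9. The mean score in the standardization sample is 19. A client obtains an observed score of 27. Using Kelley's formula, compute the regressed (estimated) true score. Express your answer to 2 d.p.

25.38

Spearman-Brown: r = 2(0.664) / (1 + 0.664) = 1.3280 / 1.6640 ≈ 0.7981
Estimated true score = 0.7981×27 + (1 − 0.7981)×19 ≈ 25.3846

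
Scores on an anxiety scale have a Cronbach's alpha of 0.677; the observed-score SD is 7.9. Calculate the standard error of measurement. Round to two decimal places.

SEM = 7.90000 × √(1 − 0.67700) = 7.90000 × √0.32300 ≃ 7.90000 × 0.56833 ≃ 4.48981

4.49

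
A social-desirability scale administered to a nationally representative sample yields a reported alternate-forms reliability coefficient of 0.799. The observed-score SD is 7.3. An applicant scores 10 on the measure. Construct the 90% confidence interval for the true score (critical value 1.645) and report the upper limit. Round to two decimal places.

SEM = 7.3000×√(1 − 0.7990) ≃ 3.2728
1.645 × SEM ≃ 5.3838
Upper bound: 10 + 5.3838 = 15.3838

15.38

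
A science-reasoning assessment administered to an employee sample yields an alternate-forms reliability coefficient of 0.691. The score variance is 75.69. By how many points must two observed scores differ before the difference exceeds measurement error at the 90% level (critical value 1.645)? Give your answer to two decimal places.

SD = √75.69 ≈ 8.7000
SEM = 8.7000 * √(1 − 0.6910) = 8.7000 * √0.3090 ≈ 8.7000 * 0.5559 ≈ 4.8361
SE_diff = √2 * SEM ≈ 6.8393
Minimum reliable difference = 1.645 * SE_diff ≈ 1.645 * 6.8393 ≈ 11.2507

11.25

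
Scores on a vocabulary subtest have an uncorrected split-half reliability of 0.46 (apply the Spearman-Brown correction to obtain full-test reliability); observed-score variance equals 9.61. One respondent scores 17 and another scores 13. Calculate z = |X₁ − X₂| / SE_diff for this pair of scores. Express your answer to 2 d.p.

1.50

σ = 9.61^(1/2) = 3.10000
Full-length reliability (Spearman-Brown) = 2(0.46)/(1+0.46) ≈ 0.63014
SEM = 3.10000 * √(1 − 0.63014) = 3.10000 * √0.36986 ≈ 3.10000 * 0.60816 ≈ 1.88531
SE_diff = SEM * √2 ≈ 1.88531 * 1.41421 ≈ 2.66623
z = |17 − 13| / 2.66623 = 4 / 2.66623 ≈ 1.50025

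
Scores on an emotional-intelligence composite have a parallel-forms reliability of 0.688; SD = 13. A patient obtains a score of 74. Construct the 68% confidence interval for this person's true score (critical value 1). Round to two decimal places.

[66.74, 81.26]

SEM = 13.000*√(1 − 0.688) ≈ 7.261
Half-width = 1*7.261 ≈ 7.261
CI = 74 ± 7.261 → [66.739, 81.261]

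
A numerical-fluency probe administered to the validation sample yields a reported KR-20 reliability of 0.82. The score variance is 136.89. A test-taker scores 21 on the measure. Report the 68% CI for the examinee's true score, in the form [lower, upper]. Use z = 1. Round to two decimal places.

[16.04, 25.96]

SD = √136.89 = 11.70000
SEM = 11.70000 * √(1 − 0.82000) = 11.70000 * √0.18000 ≃ 11.70000 * 0.42426 ≃ 4.96389
Half-width = 1*4.96389 ≃ 4.96389
68% CI: 21 ± 4.96389 = [16.03611, 25.96389]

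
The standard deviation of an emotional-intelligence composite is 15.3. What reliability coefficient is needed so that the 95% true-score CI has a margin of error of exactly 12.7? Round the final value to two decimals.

0.82

Required SEM = 12.7 / 1.96 ≈ 6.47959
Required reliability = 1 − (SEM/SD)² = 1 − 0.17935 ≈ 0.82065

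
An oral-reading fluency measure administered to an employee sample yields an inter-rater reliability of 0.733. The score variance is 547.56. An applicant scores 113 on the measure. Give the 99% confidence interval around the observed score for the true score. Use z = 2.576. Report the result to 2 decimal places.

[81.85, 144.15]

σ = 547.56^(1/2) = 23.400
SEM = 23.400 · √(1 − 0.733) = 23.400 · √0.267 ≈ 23.400 · 0.517 ≈ 12.091
Half-width = 2.576·12.091 ≈ 31.147
CI = 113 ± 31.147 → [81.853, 144.147]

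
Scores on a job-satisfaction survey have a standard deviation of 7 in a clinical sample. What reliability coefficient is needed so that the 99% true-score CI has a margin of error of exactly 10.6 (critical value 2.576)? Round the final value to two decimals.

0.65

SEM needed = half-width / z = 10.6/2.576 ≈ 4.11491
r = 1 − (4.11491/7)² ≈ 1 − 0.34556 ≈ 0.65444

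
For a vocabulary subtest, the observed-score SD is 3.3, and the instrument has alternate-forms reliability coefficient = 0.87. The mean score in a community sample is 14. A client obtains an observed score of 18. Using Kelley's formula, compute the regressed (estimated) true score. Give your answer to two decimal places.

17.48

Estimated true score = 0.870*18 + (1 − 0.870)*14 ≃ 17.480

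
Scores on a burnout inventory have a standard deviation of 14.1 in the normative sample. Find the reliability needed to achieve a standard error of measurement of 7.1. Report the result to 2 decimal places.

Required reliability = 1 − (SEM/SD)² = 1 − 0.254 ≃ 0.746

0.75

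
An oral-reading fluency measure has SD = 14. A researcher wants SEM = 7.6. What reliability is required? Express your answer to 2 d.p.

Required reliability = 1 − (SEM/SD)² = 1 − 0.295 ≈ 0.705

0.71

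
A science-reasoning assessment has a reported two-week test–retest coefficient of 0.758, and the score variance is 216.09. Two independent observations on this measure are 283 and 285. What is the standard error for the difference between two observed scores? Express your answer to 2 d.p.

σ = 216.09^(1/2) = 14.7000
SEM = 14.7000 × √(1 − 0.7580) = 14.7000 × √0.2420 ≈ 14.7000 × 0.4919 ≈ 7.2314
SE_diff = SEM × √2 ≈ 7.2314 × 1.4142 ≈ 10.2268

10.23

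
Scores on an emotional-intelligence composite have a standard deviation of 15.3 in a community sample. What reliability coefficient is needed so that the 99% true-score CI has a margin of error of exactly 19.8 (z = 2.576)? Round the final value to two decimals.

0.75

SEM needed = half-width / z = 19.8/2.576 ≈ 7.686
r = 1 − (SEM / SD)² = 1 − (7.686 / 15.3)² ≈ 1 − 0.252 ≈ 0.748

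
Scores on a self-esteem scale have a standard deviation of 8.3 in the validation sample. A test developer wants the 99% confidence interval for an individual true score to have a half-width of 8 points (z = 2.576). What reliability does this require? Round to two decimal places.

Required SEM = 8 / 2.576 ≈ 3.106
r = 1 − (3.106/8.3)² ≈ 1 − 0.140 ≈ 0.860

0.86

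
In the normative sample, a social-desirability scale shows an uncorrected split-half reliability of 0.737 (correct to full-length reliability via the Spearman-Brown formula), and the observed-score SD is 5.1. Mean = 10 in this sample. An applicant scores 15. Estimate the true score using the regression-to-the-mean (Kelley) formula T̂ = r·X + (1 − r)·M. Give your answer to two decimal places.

14.24

Full-length reliability (Spearman-Brown) = 2(0.737)/(1+0.737) ≈ 0.8486
Estimated true score = 0.8486·15 + (1 − 0.8486)·10 ≈ 14.2429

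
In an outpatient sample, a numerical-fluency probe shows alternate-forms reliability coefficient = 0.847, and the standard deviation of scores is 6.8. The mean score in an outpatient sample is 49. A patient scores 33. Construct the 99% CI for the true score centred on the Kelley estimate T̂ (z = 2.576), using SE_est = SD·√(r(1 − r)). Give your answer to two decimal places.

[29.14, 41.75]

T̂ = r·X + (1 − r)·M = 0.847·33 + 0.153·49 = 27.951 + 7.497 ≃ 35.448
SE_est = SD · √(r(1 − r)) = 6.800 · √0.130 ≃ 6.800 · 0.360 ≃ 2.448
CI = 35.448 ± 2.576 · 2.448 → [29.142, 41.754]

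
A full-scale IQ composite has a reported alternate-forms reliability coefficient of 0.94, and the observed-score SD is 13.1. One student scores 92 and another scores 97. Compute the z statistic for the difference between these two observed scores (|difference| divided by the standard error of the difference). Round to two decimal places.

SEM = 13.100 × √(1 − 0.940) = 13.100 × √0.060 ≃ 13.100 × 0.245 ≃ 3.209
SE_diff = √2 × SEM ≃ 4.538
z = |92 − 97| / 4.538 = 5 / 4.538 ≃ 1.102

1.10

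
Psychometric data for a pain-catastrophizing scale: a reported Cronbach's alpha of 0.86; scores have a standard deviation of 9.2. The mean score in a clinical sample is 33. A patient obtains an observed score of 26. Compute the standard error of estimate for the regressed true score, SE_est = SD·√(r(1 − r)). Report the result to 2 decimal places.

3.19

SE_est = SD * √(r(1 − r)) = 9.200 * √0.120 ≃ 9.200 * 0.347 ≃ 3.192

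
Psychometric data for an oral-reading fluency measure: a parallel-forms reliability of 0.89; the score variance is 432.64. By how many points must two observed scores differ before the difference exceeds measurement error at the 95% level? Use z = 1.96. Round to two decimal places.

σ = 432.64^(1/2) = 20.800
SEM = 20.800·√(1 − 0.890) ≃ 6.899
Standard error of the difference = 6.899·√2 ≃ 9.756
Minimum reliable difference = 1.96 · SE_diff ≃ 1.96 · 9.756 ≃ 19.122

19.12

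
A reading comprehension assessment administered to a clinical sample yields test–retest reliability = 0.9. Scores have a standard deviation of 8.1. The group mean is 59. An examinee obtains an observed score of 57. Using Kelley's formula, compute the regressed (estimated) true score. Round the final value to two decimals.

57.20

T̂ = r·X + (1 − r)·M = 0.900·57 + 0.100·59 = 51.300 + 5.900 ≈ 57.200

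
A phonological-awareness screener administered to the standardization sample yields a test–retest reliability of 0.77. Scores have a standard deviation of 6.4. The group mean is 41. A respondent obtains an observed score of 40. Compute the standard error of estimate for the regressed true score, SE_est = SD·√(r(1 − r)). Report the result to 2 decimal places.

SE_est = SD × √(r(1 − r)) = 6.4000 × √0.1771 ≈ 6.4000 × 0.4208 ≈ 2.6933

2.69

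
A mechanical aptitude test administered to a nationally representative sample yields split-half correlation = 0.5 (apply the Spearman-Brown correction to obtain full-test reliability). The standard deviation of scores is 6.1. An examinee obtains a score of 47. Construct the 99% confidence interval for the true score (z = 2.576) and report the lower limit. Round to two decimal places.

r_full = 2·0.5 / (1 + 0.5) ≃ 0.6667
SEM = 6.1000·√(1 − 0.6667) ≃ 3.5218
2.576 · SEM ≃ 9.0723
Lower bound: 47 − 9.0723 = 37.9277

37.93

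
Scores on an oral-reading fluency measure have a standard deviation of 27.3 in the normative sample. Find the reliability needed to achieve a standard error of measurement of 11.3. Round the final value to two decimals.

r = 1 − (11.3000/27.3)² ≈ 1 − 0.1713 ≈ 0.8287

0.83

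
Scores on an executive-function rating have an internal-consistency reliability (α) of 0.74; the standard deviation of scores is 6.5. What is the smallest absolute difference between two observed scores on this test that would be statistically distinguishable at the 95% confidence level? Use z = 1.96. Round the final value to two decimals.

9.19

SEM = 6.5000 × √(1 − 0.7400) = 6.5000 × √0.2600 ≈ 6.5000 × 0.5099 ≈ 3.3144
SE_diff = SEM × √2 ≈ 3.3144 × 1.4142 ≈ 4.6872
Smallest detectable difference = 1.96×4.6872 ≈ 9.1869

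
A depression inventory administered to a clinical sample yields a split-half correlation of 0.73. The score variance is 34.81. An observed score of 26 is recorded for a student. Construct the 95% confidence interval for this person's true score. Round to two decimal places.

[21.43, 30.57]

SD = √34.81 ≃ 5.90000
Spearman-Brown: r = 2(0.73) / (1 + 0.73) = 1.46000 / 1.73000 ≃ 0.84393
The standard error of measurement is 5.90000·√(1 − 0.84393) ≃ 5.90000·0.39506 ≃ 2.33083.
Half-width = 1.96·2.33083 ≃ 4.56843
CI = 26 ± 4.56843 → [21.43157, 30.56843]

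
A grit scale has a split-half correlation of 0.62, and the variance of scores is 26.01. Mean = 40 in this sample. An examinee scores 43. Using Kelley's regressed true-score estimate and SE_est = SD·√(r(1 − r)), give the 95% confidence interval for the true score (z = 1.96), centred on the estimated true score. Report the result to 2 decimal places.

σ = 26.01^(1/2) = 5.1000
r_full = 2·0.62 / (1 + 0.62) ≈ 0.7654
Estimated true score = 0.7654*43 + (1 − 0.7654)*40 ≈ 42.2963
SE_est = SD * √(r(1 − r)) = 5.1000 * √0.1795 ≈ 5.1000 * 0.4237 ≈ 2.1610
CI = 42.2963 ± 1.96 * 2.1610 → [38.0607, 46.5319]

[38.06, 46.53]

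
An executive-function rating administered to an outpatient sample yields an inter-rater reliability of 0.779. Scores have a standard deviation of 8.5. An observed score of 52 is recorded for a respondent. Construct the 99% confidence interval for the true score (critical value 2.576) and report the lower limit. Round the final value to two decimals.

The standard error of measurement is 8.500×√(1 − 0.779) ≈ 8.500×0.470 ≈ 3.996.
Margin = 2.576 × 3.996 ≈ 10.293
Lower limit = 52 − 10.293 ≈ 41.707

41.71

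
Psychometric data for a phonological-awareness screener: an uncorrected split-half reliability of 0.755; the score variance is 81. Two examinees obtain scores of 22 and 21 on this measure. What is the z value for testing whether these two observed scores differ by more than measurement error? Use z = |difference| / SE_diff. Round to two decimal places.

σ = 81^(1/2) = 9.00000
r_full = 2·0.755 / (1 + 0.755) ≈ 0.86040
SEM = 9.00000 × √(1 − 0.86040) = 9.00000 × √0.13960 ≈ 9.00000 × 0.37363 ≈ 3.36269
SE_diff = √2 × SEM ≈ 4.75556
z = |22 − 21| / 4.75556 = 1 / 4.75556 ≈ 0.21028

0.21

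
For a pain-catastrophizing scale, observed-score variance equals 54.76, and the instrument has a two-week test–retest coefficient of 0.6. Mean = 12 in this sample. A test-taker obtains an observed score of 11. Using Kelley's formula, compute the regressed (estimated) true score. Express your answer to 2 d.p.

11.40

T̂ = 0.6000(11) + 0.4000(12) ≈ 11.4000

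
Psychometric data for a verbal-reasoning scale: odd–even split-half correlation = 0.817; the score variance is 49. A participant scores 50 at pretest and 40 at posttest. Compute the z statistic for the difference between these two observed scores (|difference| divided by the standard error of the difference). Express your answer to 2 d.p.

3.18

σ = 49^(1/2) = 7.000
r_full = 2·0.817 / (1 + 0.817) ≈ 0.899
The standard error of measurement is 7.000×√(1 − 0.899) ≈ 7.000×0.317 ≈ 2.221.
Standard error of the difference = 2.221·√2 ≈ 3.142
z = |50 − 40| / 3.142 = 10 / 3.142 ≈ 3.183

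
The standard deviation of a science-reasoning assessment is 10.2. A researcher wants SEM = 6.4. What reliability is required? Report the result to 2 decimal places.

0.61

r = 1 − (6.400/10.2)² ≈ 1 − 0.394 ≈ 0.606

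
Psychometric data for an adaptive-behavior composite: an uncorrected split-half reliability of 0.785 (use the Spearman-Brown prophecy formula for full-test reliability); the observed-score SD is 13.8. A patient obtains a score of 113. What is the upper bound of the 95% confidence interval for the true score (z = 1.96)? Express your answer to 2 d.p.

Full-length reliability (Spearman-Brown) = 2(0.785)/(1+0.785) ≈ 0.87955
The standard error of measurement is 13.80000*√(1 − 0.87955) ≈ 13.80000*0.34706 ≈ 4.78938.
Half-width = 1.96*4.78938 ≈ 9.38718
Upper limit = 113 + 9.38718 ≈ 122.38718

122.39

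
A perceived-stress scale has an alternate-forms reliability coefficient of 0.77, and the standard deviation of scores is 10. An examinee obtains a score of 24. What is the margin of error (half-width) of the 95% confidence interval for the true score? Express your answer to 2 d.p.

The standard error of measurement is 10.0000×√(1 − 0.7700) ≈ 10.0000×0.4796 ≈ 4.7958.
1.96 × SEM ≈ 9.3998

9.40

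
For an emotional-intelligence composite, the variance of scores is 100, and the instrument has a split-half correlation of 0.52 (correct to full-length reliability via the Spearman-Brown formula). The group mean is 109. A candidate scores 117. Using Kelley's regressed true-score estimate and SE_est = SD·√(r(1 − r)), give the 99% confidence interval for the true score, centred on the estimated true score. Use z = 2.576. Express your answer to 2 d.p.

[102.50, 126.45]

SD = √100 = 10.0000
Spearman-Brown: r = 2(0.52) / (1 + 0.52) = 1.0400 / 1.5200 ≃ 0.6842
T̂ = 0.6842(117) + 0.3158(109) ≃ 114.4737
SE_est = SD · √(r(1 − r)) = 10.0000 · √0.2161 ≃ 10.0000 · 0.4648 ≃ 4.6483
CI = 114.4737 ± 2.576 · 4.6483 → [102.4997, 126.4477]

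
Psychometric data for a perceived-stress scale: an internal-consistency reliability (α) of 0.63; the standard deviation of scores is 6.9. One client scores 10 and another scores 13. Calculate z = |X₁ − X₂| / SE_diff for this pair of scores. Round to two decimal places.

0.51

SEM = 6.900 · √(1 − 0.630) = 6.900 · √0.370 ≈ 6.900 · 0.608 ≈ 4.197
SE_diff = SEM · √2 ≈ 4.197 · 1.414 ≈ 5.936
z = 3 / 5.936 ≈ 0.505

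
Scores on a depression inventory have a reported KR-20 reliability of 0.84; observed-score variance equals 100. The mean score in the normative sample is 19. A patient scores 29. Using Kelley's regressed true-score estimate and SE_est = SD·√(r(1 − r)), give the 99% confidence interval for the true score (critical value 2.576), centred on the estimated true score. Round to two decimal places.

[17.96, 36.84]

SD = √100 = 10.00000
T̂ = 0.84000(29) + 0.16000(19) ≈ 27.40000
SE_est = 10.00000·√[r(1 − r)] ≈ 3.66606
99% CI: 27.40000 ± 9.44377 ≈ (17.95623, 36.84377)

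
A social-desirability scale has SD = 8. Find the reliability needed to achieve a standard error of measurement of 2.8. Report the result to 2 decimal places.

r = 1 − (2.800/8)² ≃ 1 − 0.122 ≃ 0.878

0.88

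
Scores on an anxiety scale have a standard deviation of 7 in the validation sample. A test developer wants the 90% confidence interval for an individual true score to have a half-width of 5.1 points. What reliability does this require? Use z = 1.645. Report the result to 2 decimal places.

0.80

Required SEM = 5.1 / 1.645 ≈ 3.100
Required reliability = 1 − (SEM/SD)² = 1 − 0.196 ≈ 0.804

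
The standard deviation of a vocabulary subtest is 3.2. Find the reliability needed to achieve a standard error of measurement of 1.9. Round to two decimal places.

0.65

r = 1 − (SEM / SD)² = 1 − (1.9000 / 3.2)² ≈ 1 − 0.3525 ≈ 0.6475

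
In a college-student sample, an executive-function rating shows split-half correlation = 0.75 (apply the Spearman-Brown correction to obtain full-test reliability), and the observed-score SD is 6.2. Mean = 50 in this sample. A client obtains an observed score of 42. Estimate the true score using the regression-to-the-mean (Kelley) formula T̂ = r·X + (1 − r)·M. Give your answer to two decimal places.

Full-length reliability (Spearman-Brown) = 2(0.75)/(1+0.75) ≈ 0.85714
T̂ = 0.85714(42) + 0.14286(50) ≈ 43.14286

43.14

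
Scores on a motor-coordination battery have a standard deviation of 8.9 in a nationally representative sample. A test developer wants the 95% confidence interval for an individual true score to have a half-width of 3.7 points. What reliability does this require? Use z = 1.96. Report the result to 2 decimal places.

Required SEM = 3.7 / 1.96 ≈ 1.888
r = 1 − (SEM / SD)² = 1 − (1.888 / 8.9)² ≈ 1 − 0.045 ≈ 0.955

0.96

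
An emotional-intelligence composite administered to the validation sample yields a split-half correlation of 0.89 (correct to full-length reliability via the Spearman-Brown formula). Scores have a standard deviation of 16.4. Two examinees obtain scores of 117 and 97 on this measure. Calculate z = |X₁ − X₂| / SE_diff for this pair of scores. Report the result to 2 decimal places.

3.57

Spearman-Brown: r = 2(0.89) / (1 + 0.89) = 1.780 / 1.890 ≈ 0.942
SEM = 16.400 × √(1 − 0.942) = 16.400 × √0.058 ≈ 16.400 × 0.241 ≈ 3.956
SE_diff = √2 × SEM ≈ 5.595
z = 20 / 5.595 ≈ 3.574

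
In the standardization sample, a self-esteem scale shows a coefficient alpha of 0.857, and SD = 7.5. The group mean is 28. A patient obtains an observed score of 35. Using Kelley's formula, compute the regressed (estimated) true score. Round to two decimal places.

T̂ = 0.857(35) + 0.143(28) ≈ 33.999

34.00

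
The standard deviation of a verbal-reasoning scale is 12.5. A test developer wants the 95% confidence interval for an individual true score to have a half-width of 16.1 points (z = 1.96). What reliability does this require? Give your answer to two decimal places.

SEM needed = half-width / z = 16.1/1.96 ≈ 8.214
r = 1 − (8.214/12.5)² ≈ 1 − 0.432 ≈ 0.568

0.57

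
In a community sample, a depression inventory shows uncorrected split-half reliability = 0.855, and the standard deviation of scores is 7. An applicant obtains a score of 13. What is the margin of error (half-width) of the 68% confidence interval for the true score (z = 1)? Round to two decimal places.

Full-length reliability (Spearman-Brown) = 2(0.855)/(1+0.855) ≈ 0.922
SEM = 7.000 * √(1 − 0.922) = 7.000 * √0.078 ≈ 7.000 * 0.280 ≈ 1.957
Half-width = 1*1.957 ≈ 1.957

1.96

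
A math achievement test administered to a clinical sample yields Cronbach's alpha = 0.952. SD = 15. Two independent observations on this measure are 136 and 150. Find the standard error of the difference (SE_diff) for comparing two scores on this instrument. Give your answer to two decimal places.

SEM = 15.000*√(1 − 0.952) ≈ 3.286
Standard error of the difference = 3.286·√2 ≈ 4.648

4.65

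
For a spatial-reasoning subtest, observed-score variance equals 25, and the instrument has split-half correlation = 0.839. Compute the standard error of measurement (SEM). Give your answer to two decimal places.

1.48

SD = √25 = 5.0000
r_full = 2·0.839 / (1 + 0.839) ≃ 0.9125
SEM = 5.0000 × √(1 − 0.9125) = 5.0000 × √0.0875 ≃ 5.0000 × 0.2959 ≃ 1.4794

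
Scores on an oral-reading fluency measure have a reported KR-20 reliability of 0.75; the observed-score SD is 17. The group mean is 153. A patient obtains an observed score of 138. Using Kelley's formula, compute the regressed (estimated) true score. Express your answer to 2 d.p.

141.75

T̂ = r·X + (1 − r)·M = 0.750*138 + 0.250*153 = 103.500 + 38.250 ≈ 141.750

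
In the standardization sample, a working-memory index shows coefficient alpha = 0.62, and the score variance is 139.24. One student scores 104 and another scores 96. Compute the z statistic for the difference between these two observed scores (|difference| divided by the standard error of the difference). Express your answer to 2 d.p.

SD = √139.24 = 11.8000
SEM = 11.8000 * √(1 − 0.6200) = 11.8000 * √0.3800 ≈ 11.8000 * 0.6164 ≈ 7.2740
SE_diff = √2 * SEM ≈ 10.2870
z = |104 − 96| / 10.2870 = 8 / 10.2870 ≈ 0.7777

0.78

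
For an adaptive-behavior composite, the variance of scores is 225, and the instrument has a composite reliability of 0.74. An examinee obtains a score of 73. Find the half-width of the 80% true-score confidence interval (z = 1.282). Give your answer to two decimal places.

9.81

SD = √225 = 15.00000
SEM = 15.00000 · √(1 − 0.74000) = 15.00000 · √0.26000 ≈ 15.00000 · 0.50990 ≈ 7.64853
1.282 · SEM ≈ 9.80541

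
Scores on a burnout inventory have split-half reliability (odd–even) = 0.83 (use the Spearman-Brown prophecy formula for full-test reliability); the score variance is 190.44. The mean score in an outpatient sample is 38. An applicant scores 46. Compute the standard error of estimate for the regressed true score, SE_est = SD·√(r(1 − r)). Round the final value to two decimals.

σ = 190.44^(1/2) = 13.8000
Full-length reliability (Spearman-Brown) = 2(0.83)/(1+0.83) ≈ 0.9071
SE_est = SD * √(r(1 − r)) = 13.8000 * √0.0843 ≈ 13.8000 * 0.2903 ≈ 4.0060

4.01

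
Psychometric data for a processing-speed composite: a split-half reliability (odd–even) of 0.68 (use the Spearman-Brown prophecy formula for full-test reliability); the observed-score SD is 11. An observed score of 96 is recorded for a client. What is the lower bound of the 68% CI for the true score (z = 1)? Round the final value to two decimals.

r_full = 2·0.68 / (1 + 0.68) ≈ 0.810
The standard error of measurement is 11.000×√(1 − 0.810) ≈ 11.000×0.436 ≈ 4.801.
Half-width = 1×4.801 ≈ 4.801
Lower bound: 96 − 4.801 = 91.199

91.20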